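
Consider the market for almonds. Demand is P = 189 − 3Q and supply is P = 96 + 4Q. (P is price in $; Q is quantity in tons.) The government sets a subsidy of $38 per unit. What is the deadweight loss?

$103.14

Competitive equilibrium: 189 − 3Q = 96 + 4Q → Q* = 13.2857, P* = 149.1429.
The subsidy lowers effective supply by 38: P = 58 + 4Q.
New quantity: 189 − 3Q = 58 + 4Q → Q' = 18.7143.
Overproduction ΔQ = 18.7143 − 13.2857 = 5.4286; wedge = subsidy = 38.
Deadweight loss = ½ × 5.4286 × 38 = $103.14.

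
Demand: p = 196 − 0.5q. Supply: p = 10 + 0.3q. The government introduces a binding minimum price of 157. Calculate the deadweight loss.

9548.10

Competitive equilibrium: 196 − 0.5q = 10 + 0.3q → q* = 232.5, p* = 79.75.
At the floor p = 157, quantity demanded = (196 − 157)/0.5 = 78.
Sellers' marginal cost at q' = 78: 10 + 0.3·78 = 33.4.
Δq = 232.5 − 78 = 154.5; wedge = 157 − 33.4 = 123.6.
Deadweight loss = ½ × 154.5 × 123.6 = 9548.10.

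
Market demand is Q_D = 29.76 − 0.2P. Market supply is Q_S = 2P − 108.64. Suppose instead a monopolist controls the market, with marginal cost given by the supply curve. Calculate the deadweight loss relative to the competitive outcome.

In inverse form: demand P = 148.8 − 5Q, supply P = 54.32 + 0.5Q.
Competitive equilibrium: 148.8 − 5Q = 54.32 + 0.5Q → Q* = 17.1782, P* = 62.9091.
Marginal revenue: MR = 148.8 − 10Q. Set MR = MC: 148.8 − 10Q = 54.32 + 0.5Q → Q_m = 8.9981.
Price P_m = 148.8 − 5·8.9981 = 103.8095; MC(Q_m) = 54.32 + 0.5·8.9981 = 58.8191.
Competitive Q* = 17.1782, so ΔQ = 8.1801; wedge = 103.8095 − 58.8191 = 44.9904.
Welfare loss = ½ × 8.1801 × 44.9904 = 184.01.

184.01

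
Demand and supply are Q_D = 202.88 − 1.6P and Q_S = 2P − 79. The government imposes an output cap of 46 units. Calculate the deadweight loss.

561.69

In inverse form: demand P = 126.8 − 0.625Q, supply P = 39.5 + 0.5Q.
Competitive equilibrium: 126.8 − 0.625Q = 39.5 + 0.5Q → Q* = 77.6, P* = 78.3.
At Q = 46: demand price = 126.8 − 0.625·46 = 98.05; supply price = 39.5 + 0.5·46 = 62.5.
ΔQ = 77.6 − 46 = 31.6; wedge = 98.05 − 62.5 = 35.55.
Welfare loss = ½ × 31.6 × 35.55 = 561.69.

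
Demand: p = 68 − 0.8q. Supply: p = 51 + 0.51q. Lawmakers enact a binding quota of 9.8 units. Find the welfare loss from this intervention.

Competitive equilibrium: 68 − 0.8q = 51 + 0.51q → q* = 12.9771, p* = 57.6183.
At q = 9.8: demand price = 68 − 0.8·9.8 = 60.16; supply price = 51 + 0.51·9.8 = 55.998.
Δq = 12.9771 − 9.8 = 3.1771; wedge = 60.16 − 55.998 = 4.162.
DWL = ½ × 3.1771 × 4.162 = 6.61.

6.61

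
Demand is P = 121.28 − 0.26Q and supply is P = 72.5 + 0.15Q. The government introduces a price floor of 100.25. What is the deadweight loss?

297.44

Competitive equilibrium: 121.28 − 0.26Q = 72.5 + 0.15Q → Q* = 118.9756, P* = 90.3463.
At the floor P = 100.25, quantity demanded = (121.28 − 100.25)/0.26 = 80.8846.
Sellers' marginal cost at Q' = 80.8846: 72.5 + 0.15·80.8846 = 84.6327.
ΔQ = 118.9756 − 80.8846 = 38.091; wedge = 100.25 − 84.6327 = 15.6173.
Deadweight loss = ½ × 38.091 × 15.6173 = 297.44.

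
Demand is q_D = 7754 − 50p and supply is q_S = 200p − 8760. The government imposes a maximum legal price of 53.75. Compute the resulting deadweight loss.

75718.818

In inverse form: demand p = 155.08 − 0.02q, supply p = 43.8 + 0.005q.
Competitive equilibrium: 155.08 − 0.02q = 43.8 + 0.005q → q* = 4451.2, p* = 66.056.
At the ceiling p = 53.75, quantity supplied = (53.75 − 43.8)/0.005 = 1990.
Willingness to pay at q' = 1990: 155.08 − 0.02·1990 = 115.28.
Δq = 4451.2 − 1990 = 2461.2; wedge = 115.28 − 53.75 = 61.53.
Welfare loss = ½ × 2461.2 × 61.53 = 75718.818.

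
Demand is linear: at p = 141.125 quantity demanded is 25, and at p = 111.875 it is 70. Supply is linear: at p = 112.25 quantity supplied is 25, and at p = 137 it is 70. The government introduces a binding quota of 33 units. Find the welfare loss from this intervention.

Demand slope = (111.875 − 141.125)/(70 − 25) = −0.65, so p = 157.375 − 0.65q.
Supply slope = (137 − 112.25)/(70 − 25) = 0.55, so p = 98.5 + 0.55q.
Competitive equilibrium: 157.375 − 0.65q = 98.5 + 0.55q → q* = 49.0625, p* = 125.4844.
At q = 33: demand price = 157.375 − 0.65·33 = 135.925; supply price = 98.5 + 0.55·33 = 116.65.
Δq = 49.0625 − 33 = 16.0625; wedge = 135.925 − 116.65 = 19.275.
Deadweight loss = ½ × 16.0625 × 19.275 = 154.80.

154.80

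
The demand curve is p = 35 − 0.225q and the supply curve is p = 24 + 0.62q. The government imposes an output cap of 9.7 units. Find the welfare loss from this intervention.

Competitive equilibrium: 35 − 0.225q = 24 + 0.62q → q* = 13.0178, p* = 32.071.
At q = 9.7: demand price = 35 − 0.225·9.7 = 32.8175; supply price = 24 + 0.62·9.7 = 30.014.
Δq = 13.0178 − 9.7 = 3.3178; wedge = 32.8175 − 30.014 = 2.8035.
Welfare loss = ½ × 3.3178 × 2.8035 = 4.65.

4.65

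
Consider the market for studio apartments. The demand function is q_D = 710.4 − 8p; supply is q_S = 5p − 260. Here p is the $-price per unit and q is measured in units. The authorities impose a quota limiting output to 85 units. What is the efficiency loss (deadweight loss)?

In inverse form: demand p = 88.8 − 0.125q, supply p = 52 + 0.2q.
Competitive equilibrium: 88.8 − 0.125q = 52 + 0.2q → q* = 113.2308, p* = 74.6462.
At q = 85: demand price = 88.8 − 0.125·85 = 78.175; supply price = 52 + 0.2·85 = 69.
Δq = 113.2308 − 85 = 28.2308; wedge = 78.175 − 69 = 9.175.
Deadweight loss = ½ × 28.2308 × 9.175 = $129.51.

$129.51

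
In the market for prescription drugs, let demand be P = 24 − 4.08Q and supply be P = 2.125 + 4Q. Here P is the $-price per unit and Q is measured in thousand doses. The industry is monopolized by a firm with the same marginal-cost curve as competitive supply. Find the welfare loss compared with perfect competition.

$3.33 thousand

Competitive equilibrium: 24 − 4.08Q = 2.125 + 4Q → Q* = 2.7073, P* = 12.9542.
Marginal revenue: MR = 24 − 8.16Q. Set MR = MC: 24 − 8.16Q = 2.125 + 4Q → Q_m = 1.7989.
Price P_m = 24 − 4.08·1.7989 = 16.6605; MC(Q_m) = 2.125 + 4·1.7989 = 9.3206.
Competitive Q* = 2.7073, so ΔQ = 0.9084; wedge = 16.6605 − 9.3206 = 7.3399.
The triangle = ½ × 0.9084 × 7.3399 = $3.33 thousand.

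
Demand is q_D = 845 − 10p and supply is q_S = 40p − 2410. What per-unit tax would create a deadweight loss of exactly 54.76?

3.7

In inverse form: demand p = 84.5 − 0.1q, supply p = 60.25 + 0.025q.
Competitive equilibrium: 84.5 − 0.1q = 60.25 + 0.025q → q* = 194, p* = 65.1.
A tax t gives Δq = t/0.125 and wedge t, so DWL = t²/0.25.
t²/0.25 = 54.76 → t² = 13.69 → t = 3.7.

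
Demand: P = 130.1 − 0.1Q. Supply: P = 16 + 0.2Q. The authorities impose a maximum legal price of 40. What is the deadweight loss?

10166.02

Competitive equilibrium: 130.1 − 0.1Q = 16 + 0.2Q → Q* = 380.3333, P* = 92.0667.
At the ceiling P = 40, quantity supplied = (40 − 16)/0.2 = 120.
Willingness to pay at Q' = 120: 130.1 − 0.1·120 = 118.1.
ΔQ = 380.3333 − 120 = 260.3333; wedge = 118.1 − 40 = 78.1.
Deadweight loss = ½ × 260.3333 × 78.1 = 10166.02.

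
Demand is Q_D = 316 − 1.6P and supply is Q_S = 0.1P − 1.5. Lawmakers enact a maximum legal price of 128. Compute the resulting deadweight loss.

183.46

In inverse form: demand P = 197.5 − 0.625Q, supply P = 15 + 10Q.
Competitive equilibrium: 197.5 − 0.625Q = 15 + 10Q → Q* = 17.1765, P* = 186.7647.
At the ceiling P = 128, quantity supplied = (128 − 15)/10 = 11.3.
Willingness to pay at Q' = 11.3: 197.5 − 0.625·11.3 = 190.4375.
ΔQ = 17.1765 − 11.3 = 5.8765; wedge = 190.4375 − 128 = 62.4375.
Deadweight loss = ½ × 5.8765 × 62.4375 = 183.46.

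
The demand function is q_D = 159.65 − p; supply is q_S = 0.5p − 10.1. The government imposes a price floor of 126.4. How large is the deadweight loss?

262.68

In inverse form: demand p = 159.65 − q, supply p = 20.2 + 2q.
Competitive equilibrium: 159.65 − q = 20.2 + 2q → q* = 46.4833, p* = 113.1667.
At the floor p = 126.4, quantity demanded = (159.65 − 126.4)/1 = 33.25.
Sellers' marginal cost at q' = 33.25: 20.2 + 2·33.25 = 86.7.
Δq = 46.4833 − 33.25 = 13.2333; wedge = 126.4 − 86.7 = 39.7.
The triangle = ½ × 13.2333 × 39.7 = 262.68.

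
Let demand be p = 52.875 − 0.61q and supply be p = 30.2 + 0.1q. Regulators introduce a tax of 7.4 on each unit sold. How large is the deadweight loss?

38.56

Competitive equilibrium: 52.875 − 0.61q = 30.2 + 0.1q → q* = 31.9366, p* = 33.3937.
With the tax, the buyer price exceeds the seller price by 7.4: (52.875 − 0.61q) − (30.2 + 0.1q) = 7.4 → q' = 21.5141.
Δq = 31.9366 − 21.5141 = 10.4225; the wedge equals the tax, 7.4.
The triangle = ½ × 10.4225 × 7.4 = 38.56.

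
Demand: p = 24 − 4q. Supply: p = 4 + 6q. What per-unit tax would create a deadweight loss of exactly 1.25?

Competitive equilibrium: 24 − 4q = 4 + 6q → q* = 2, p* = 16.
A tax t gives Δq = t/10 and wedge t, so DWL = t²/20.
t²/20 = 1.25 → t² = 25 → t = 5.

5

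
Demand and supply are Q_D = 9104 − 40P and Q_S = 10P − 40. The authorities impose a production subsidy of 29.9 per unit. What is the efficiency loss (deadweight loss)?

3576.04

In inverse form: demand P = 227.6 − 0.025Q, supply P = 4 + 0.1Q.
Competitive equilibrium: 227.6 − 0.025Q = 4 + 0.1Q → Q* = 1788.8, P* = 182.88.
The subsidy lowers effective supply by 29.9: P = 0.1Q − 25.9.
New quantity: 227.6 − 0.025Q = 0.1Q − 25.9 → Q' = 2028.
Overproduction ΔQ = 2028 − 1788.8 = 239.2; wedge = subsidy = 29.9.
Deadweight loss = ½ × 239.2 × 29.9 = 3576.04.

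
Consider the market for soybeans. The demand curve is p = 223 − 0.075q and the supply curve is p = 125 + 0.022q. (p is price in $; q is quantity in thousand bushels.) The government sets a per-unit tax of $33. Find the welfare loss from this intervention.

Competitive equilibrium: 223 − 0.075q = 125 + 0.022q → q* = 1010.3093, p* = 147.2268.
With the tax, the buyer price exceeds the seller price by 33: (223 − 0.075q) − (125 + 0.022q) = 33 → q' = 670.1031.
Δq = 1010.3093 − 670.1031 = 340.2062; the wedge equals the tax, 33.
Welfare loss = ½ × 340.2062 × 33 = $5613.40 thousand.

$5613.40 thousand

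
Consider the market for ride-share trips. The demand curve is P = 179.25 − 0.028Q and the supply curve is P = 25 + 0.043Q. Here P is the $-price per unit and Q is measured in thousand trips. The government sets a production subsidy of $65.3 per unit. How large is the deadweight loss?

$30028.80 thousand

Competitive equilibrium: 179.25 − 0.028Q = 25 + 0.043Q → Q* = 2172.5352, P* = 118.419.
The subsidy lowers effective supply by 65.3: P = 0.043Q − 40.3.
New quantity: 179.25 − 0.028Q = 0.043Q − 40.3 → Q' = 3092.2535.
Overproduction ΔQ = 3092.2535 − 2172.5352 = 919.7183; wedge = subsidy = 65.3.
The triangle = ½ × 919.7183 × 65.3 = $30028.80 thousand.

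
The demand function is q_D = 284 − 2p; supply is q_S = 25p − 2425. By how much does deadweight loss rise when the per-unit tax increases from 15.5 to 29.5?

583.33

In inverse form: demand p = 142 − 0.5q, supply p = 97 + 0.04q.
Competitive equilibrium: 142 − 0.5q = 97 + 0.04q → q* = 83.3333, p* = 100.3333.
For a per-unit tax t: Δq = t/0.54, so DWL = ½·t·(t/0.54) = t²/1.08.
At t = 15.5: DWL = 222.454. At t = 29.5: DWL = 805.787.
Increase = 805.787 − 222.454 = 583.33.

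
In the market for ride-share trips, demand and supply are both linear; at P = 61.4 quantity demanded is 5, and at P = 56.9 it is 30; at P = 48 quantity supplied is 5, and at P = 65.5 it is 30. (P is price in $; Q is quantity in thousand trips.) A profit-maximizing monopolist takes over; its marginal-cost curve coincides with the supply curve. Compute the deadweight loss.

$5.19 thousand

Demand slope = (56.9 − 61.4)/(30 − 5) = −0.18, so P = 62.3 − 0.18Q.
Supply slope = (65.5 − 48)/(30 − 5) = 0.7, so P = 44.5 + 0.7Q.
Competitive equilibrium: 62.3 − 0.18Q = 44.5 + 0.7Q → Q* = 20.2273, P* = 58.6591.
Marginal revenue: MR = 62.3 − 0.36Q. Set MR = MC: 62.3 − 0.36Q = 44.5 + 0.7Q → Q_m = 16.7925.
Price P_m = 62.3 − 0.18·16.7925 = 59.2774; MC(Q_m) = 44.5 + 0.7·16.7925 = 56.2548.
Competitive Q* = 20.2273, so ΔQ = 3.4348; wedge = 59.2774 − 56.2548 = 3.0226.
Deadweight loss = ½ × 3.4348 × 3.0226 = $5.19 thousand.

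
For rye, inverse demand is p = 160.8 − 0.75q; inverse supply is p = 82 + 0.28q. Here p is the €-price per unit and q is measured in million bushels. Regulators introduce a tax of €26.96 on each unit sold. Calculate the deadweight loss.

Competitive equilibrium: 160.8 − 0.75q = 82 + 0.28q → q* = 76.5049, p* = 103.4214.
With the tax, the buyer price exceeds the seller price by 26.96: (160.8 − 0.75q) − (82 + 0.28q) = 26.96 → q' = 50.3301.
Δq = 76.5049 − 50.3301 = 26.1748; the wedge equals the tax, 26.96.
DWL = ½ × 26.1748 × 26.96 = €352.84 million.

€352.84 million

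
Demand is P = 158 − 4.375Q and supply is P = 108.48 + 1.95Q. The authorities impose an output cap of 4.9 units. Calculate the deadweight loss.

27.14

Competitive equilibrium: 158 − 4.375Q = 108.48 + 1.95Q → Q* = 7.8292, P* = 123.747.
At Q = 4.9: demand price = 158 − 4.375·4.9 = 136.5625; supply price = 108.48 + 1.95·4.9 = 118.035.
ΔQ = 7.8292 − 4.9 = 2.9292; wedge = 136.5625 − 118.035 = 18.5275.
Deadweight loss = ½ × 2.9292 × 18.5275 = 27.14.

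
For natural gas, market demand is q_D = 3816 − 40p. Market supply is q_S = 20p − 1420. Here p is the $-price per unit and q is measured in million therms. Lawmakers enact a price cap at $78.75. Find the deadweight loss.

$1088 million

In inverse form: demand p = 95.4 − 0.025q, supply p = 71 + 0.05q.
Competitive equilibrium: 95.4 − 0.025q = 71 + 0.05q → q* = 325.3333, p* = 87.2667.
At the ceiling p = 78.75, quantity supplied = (78.75 − 71)/0.05 = 155.
Willingness to pay at q' = 155: 95.4 − 0.025·155 = 91.525.
Δq = 325.3333 − 155 = 170.3333; wedge = 91.525 − 78.75 = 12.775.
The triangle = ½ × 170.3333 × 12.775 = $1088 million.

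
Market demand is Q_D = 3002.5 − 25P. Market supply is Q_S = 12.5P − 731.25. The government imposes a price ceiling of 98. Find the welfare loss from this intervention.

23.01

In inverse form: demand P = 120.1 − 0.04Q, supply P = 58.5 + 0.08Q.
Competitive equilibrium: 120.1 − 0.04Q = 58.5 + 0.08Q → Q* = 513.3333, P* = 99.5667.
At the ceiling P = 98, quantity supplied = (98 − 58.5)/0.08 = 493.75.
Willingness to pay at Q' = 493.75: 120.1 − 0.04·493.75 = 100.35.
ΔQ = 513.3333 − 493.75 = 19.5833; wedge = 100.35 − 98 = 2.35.
The triangle = ½ × 19.5833 × 2.35 = 23.01.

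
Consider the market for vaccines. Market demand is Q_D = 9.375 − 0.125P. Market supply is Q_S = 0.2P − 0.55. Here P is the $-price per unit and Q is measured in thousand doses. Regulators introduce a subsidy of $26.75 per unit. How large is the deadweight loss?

$27.52 thousand

In inverse form: demand P = 75 − 8Q, supply P = 2.75 + 5Q.
Competitive equilibrium: 75 − 8Q = 2.75 + 5Q → Q* = 5.5577, P* = 30.5385.
The subsidy lowers effective supply by 26.75: P = 5Q − 24.
New quantity: 75 − 8Q = 5Q − 24 → Q' = 7.6154.
Overproduction ΔQ = 7.6154 − 5.5577 = 2.0577; wedge = subsidy = 26.75.
DWL = ½ × 2.0577 × 26.75 = $27.52 thousand.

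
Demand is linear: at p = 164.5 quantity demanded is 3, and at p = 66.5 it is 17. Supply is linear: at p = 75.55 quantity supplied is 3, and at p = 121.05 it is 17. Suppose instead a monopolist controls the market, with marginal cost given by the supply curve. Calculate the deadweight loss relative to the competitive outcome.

Demand slope = (66.5 − 164.5)/(17 − 3) = −7, so p = 185.5 − 7q.
Supply slope = (121.05 − 75.55)/(17 − 3) = 3.25, so p = 65.8 + 3.25q.
Competitive equilibrium: 185.5 − 7q = 65.8 + 3.25q → q* = 11.678, p* = 103.7537.
Marginal revenue: MR = 185.5 − 14q. Set MR = MC: 185.5 − 14q = 65.8 + 3.25q → q_m = 6.9391.
Price p_m = 185.5 − 7·6.9391 = 136.9263; MC(q_m) = 65.8 + 3.25·6.9391 = 88.3521.
Competitive q* = 11.678, so Δq = 4.7389; wedge = 136.9263 − 88.3521 = 48.5742.
The triangle = ½ × 4.7389 × 48.5742 = 115.09.

115.09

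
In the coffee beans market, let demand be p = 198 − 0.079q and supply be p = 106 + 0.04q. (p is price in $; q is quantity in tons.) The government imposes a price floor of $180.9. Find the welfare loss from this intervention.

Competitive equilibrium: 198 − 0.079q = 106 + 0.04q → q* = 773.1092, p* = 136.9244.
At the floor p = 180.9, quantity demanded = (198 − 180.9)/0.079 = 216.4557.
Sellers' marginal cost at q' = 216.4557: 106 + 0.04·216.4557 = 114.6582.
Δq = 773.1092 − 216.4557 = 556.6535; wedge = 180.9 − 114.6582 = 66.2418.
Deadweight loss = ½ × 556.6535 × 66.2418 = $18436.86.

$18436.86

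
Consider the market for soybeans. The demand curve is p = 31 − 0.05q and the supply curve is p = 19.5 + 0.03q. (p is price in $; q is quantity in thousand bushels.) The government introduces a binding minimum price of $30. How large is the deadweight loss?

Competitive equilibrium: 31 − 0.05q = 19.5 + 0.03q → q* = 143.75, p* = 23.8125.
At the floor p = 30, quantity demanded = (31 − 30)/0.05 = 20.
Sellers' marginal cost at q' = 20: 19.5 + 0.03·20 = 20.1.
Δq = 143.75 − 20 = 123.75; wedge = 30 − 20.1 = 9.9.
DWL = ½ × 123.75 × 9.9 = $612.56 thousand.

$612.56 thousand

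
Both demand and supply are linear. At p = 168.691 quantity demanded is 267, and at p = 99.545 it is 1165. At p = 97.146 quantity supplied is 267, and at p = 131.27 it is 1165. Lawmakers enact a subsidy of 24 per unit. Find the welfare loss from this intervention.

Demand slope = (99.545 − 168.691)/(1165 − 267) = −0.077, so p = 189.25 − 0.077q.
Supply slope = (131.27 − 97.146)/(1165 − 267) = 0.038, so p = 87 + 0.038q.
Competitive equilibrium: 189.25 − 0.077q = 87 + 0.038q → q* = 889.1304, p* = 120.787.
The subsidy lowers effective supply by 24: p = 63 + 0.038q.
New quantity: 189.25 − 0.077q = 63 + 0.038q → q' = 1097.8261.
Overproduction Δq = 1097.8261 − 889.1304 = 208.6957; wedge = subsidy = 24.
Welfare loss = ½ × 208.6957 × 24 = 2504.35.

2504.35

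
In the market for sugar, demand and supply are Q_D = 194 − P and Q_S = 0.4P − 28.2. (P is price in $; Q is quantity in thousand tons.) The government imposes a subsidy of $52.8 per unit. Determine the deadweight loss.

In inverse form: demand P = 194 − Q, supply P = 70.5 + 2.5Q.
Competitive equilibrium: 194 − Q = 70.5 + 2.5Q → Q* = 35.2857, P* = 158.7143.
The subsidy lowers effective supply by 52.8: P = 17.7 + 2.5Q.
New quantity: 194 − Q = 17.7 + 2.5Q → Q' = 50.3714.
Overproduction ΔQ = 50.3714 − 35.2857 = 15.0857; wedge = subsidy = 52.8.
Deadweight loss = ½ × 15.0857 × 52.8 = $398.26 thousand.

$398.26 thousand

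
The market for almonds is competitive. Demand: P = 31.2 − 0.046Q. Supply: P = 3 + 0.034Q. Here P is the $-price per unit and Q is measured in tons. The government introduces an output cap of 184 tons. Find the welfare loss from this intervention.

Competitive equilibrium: 31.2 − 0.046Q = 3 + 0.034Q → Q* = 352.5, P* = 14.985.
At Q = 184: demand price = 31.2 − 0.046·184 = 22.736; supply price = 3 + 0.034·184 = 9.256.
ΔQ = 352.5 − 184 = 168.5; wedge = 22.736 − 9.256 = 13.48.
Welfare loss = ½ × 168.5 × 13.48 = $1135.69.

$1135.69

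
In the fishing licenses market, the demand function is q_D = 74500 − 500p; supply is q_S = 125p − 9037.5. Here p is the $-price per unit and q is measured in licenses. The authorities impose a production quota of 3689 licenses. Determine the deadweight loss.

$79241.805

In inverse form: demand p = 149 − 0.002q, supply p = 72.3 + 0.008q.
Competitive equilibrium: 149 − 0.002q = 72.3 + 0.008q → q* = 7670, p* = 133.66.
At q = 3689: demand price = 149 − 0.002·3689 = 141.622; supply price = 72.3 + 0.008·3689 = 101.812.
Δq = 7670 − 3689 = 3981; wedge = 141.622 − 101.812 = 39.81.
The triangle = ½ × 3981 × 39.81 = $79241.805.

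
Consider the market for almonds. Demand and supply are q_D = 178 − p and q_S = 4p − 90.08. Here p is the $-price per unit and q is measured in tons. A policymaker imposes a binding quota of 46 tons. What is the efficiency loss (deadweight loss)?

$3840.03

In inverse form: demand p = 178 − q, supply p = 22.52 + 0.25q.
Competitive equilibrium: 178 − q = 22.52 + 0.25q → q* = 124.384, p* = 53.616.
At q = 46: demand price = 178 − 1·46 = 132; supply price = 22.52 + 0.25·46 = 34.02.
Δq = 124.384 − 46 = 78.384; wedge = 132 − 34.02 = 97.98.
DWL = ½ × 78.384 × 97.98 = $3840.03.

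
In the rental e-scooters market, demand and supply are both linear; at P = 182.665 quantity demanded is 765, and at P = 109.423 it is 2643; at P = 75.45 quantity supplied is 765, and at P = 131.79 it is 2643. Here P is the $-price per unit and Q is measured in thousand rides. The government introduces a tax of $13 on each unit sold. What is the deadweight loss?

$1224.64 thousand

Demand slope = (109.423 − 182.665)/(2643 − 765) = −0.039, so P = 212.5 − 0.039Q.
Supply slope = (131.79 − 75.45)/(2643 − 765) = 0.03, so P = 52.5 + 0.03Q.
Competitive equilibrium: 212.5 − 0.039Q = 52.5 + 0.03Q → Q* = 2318.8406, P* = 122.0652.
With the tax, the buyer price exceeds the seller price by 13: (212.5 − 0.039Q) − (52.5 + 0.03Q) = 13 → Q' = 2130.4348.
ΔQ = 2318.8406 − 2130.4348 = 188.4058; the wedge equals the tax, 13.
Welfare loss = ½ × 188.4058 × 13 = $1224.64 thousand.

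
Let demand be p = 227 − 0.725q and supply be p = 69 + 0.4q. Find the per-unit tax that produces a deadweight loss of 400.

Competitive equilibrium: 227 − 0.725q = 69 + 0.4q → q* = 140.4444, p* = 125.1778.
A tax t gives Δq = t/1.125 and wedge t, so DWL = t²/2.25.
t²/2.25 = 400 → t² = 900 → t = 30.

30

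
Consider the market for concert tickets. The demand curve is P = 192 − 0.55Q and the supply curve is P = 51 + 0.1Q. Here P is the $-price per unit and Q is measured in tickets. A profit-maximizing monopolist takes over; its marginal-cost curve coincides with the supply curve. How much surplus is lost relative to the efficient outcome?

$3212.61

Competitive equilibrium: 192 − 0.55Q = 51 + 0.1Q → Q* = 216.9231, P* = 72.6923.
Marginal revenue: MR = 192 − 1.1Q. Set MR = MC: 192 − 1.1Q = 51 + 0.1Q → Q_m = 117.5.
Price P_m = 192 − 0.55·117.5 = 127.375; MC(Q_m) = 51 + 0.1·117.5 = 62.75.
Competitive Q* = 216.9231, so ΔQ = 99.4231; wedge = 127.375 − 62.75 = 64.625.
DWL = ½ × 99.4231 × 64.625 = $3212.61.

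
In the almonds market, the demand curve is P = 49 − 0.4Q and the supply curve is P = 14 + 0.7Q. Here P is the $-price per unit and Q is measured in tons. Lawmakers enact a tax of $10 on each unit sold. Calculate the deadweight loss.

$45.45

Competitive equilibrium: 49 − 0.4Q = 14 + 0.7Q → Q* = 31.8182, P* = 36.2727.
With the tax, the buyer price exceeds the seller price by 10: (49 − 0.4Q) − (14 + 0.7Q) = 10 → Q' = 22.7273.
ΔQ = 31.8182 − 22.7273 = 9.0909; the wedge equals the tax, 10.
The triangle = ½ × 9.0909 × 10 = $45.45.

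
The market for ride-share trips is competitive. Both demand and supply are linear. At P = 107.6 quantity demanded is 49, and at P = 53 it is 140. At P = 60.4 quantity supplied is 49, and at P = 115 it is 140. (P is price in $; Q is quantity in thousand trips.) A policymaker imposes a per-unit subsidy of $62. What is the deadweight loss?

Demand slope = (53 − 107.6)/(140 − 49) = −0.6, so P = 137 − 0.6Q.
Supply slope = (115 − 60.4)/(140 − 49) = 0.6, so P = 31 + 0.6Q.
Competitive equilibrium: 137 − 0.6Q = 31 + 0.6Q → Q* = 88.3333, P* = 84.
The subsidy lowers effective supply by 62: P = 0.6Q − 31.
New quantity: 137 − 0.6Q = 0.6Q − 31 → Q' = 140.
Overproduction ΔQ = 140 − 88.3333 = 51.6667; wedge = subsidy = 62.
DWL = ½ × 51.6667 × 62 = $1601.67 thousand.

$1601.67 thousand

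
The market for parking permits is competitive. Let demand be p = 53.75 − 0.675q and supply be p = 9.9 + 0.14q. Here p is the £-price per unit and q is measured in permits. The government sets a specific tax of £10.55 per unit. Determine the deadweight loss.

Competitive equilibrium: 53.75 − 0.675q = 9.9 + 0.14q → q* = 53.8037, p* = 17.4325.
With the tax, the buyer price exceeds the seller price by 10.55: (53.75 − 0.675q) − (9.9 + 0.14q) = 10.55 → q' = 40.8589.
Δq = 53.8037 − 40.8589 = 12.9448; the wedge equals the tax, 10.55.
Welfare loss = ½ × 12.9448 × 10.55 = £68.28.

£68.28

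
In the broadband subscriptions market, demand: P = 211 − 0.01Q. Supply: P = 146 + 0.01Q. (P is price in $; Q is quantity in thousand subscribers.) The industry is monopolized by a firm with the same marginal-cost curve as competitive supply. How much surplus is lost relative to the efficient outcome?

$11736.11 thousand

Competitive equilibrium: 211 − 0.01Q = 146 + 0.01Q → Q* = 3250, P* = 178.5.
Marginal revenue: MR = 211 − 0.02Q. Set MR = MC: 211 − 0.02Q = 146 + 0.01Q → Q_m = 2166.66667.
Price P_m = 211 − 0.01·2166.66667 = 189.33333; MC(Q_m) = 146 + 0.01·2166.66667 = 167.66667.
Competitive Q* = 3250, so ΔQ = 1083.33333; wedge = 189.33333 − 167.66667 = 21.66666.
The triangle = ½ × 1083.33333 × 21.66666 = $11736.11 thousand.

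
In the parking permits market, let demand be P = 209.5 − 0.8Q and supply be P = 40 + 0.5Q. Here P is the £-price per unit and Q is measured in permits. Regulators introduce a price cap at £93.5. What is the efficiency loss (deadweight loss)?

Competitive equilibrium: 209.5 − 0.8Q = 40 + 0.5Q → Q* = 130.3846, P* = 105.1923.
At the ceiling P = 93.5, quantity supplied = (93.5 − 40)/0.5 = 107.
Willingness to pay at Q' = 107: 209.5 − 0.8·107 = 123.9.
ΔQ = 130.3846 − 107 = 23.3846; wedge = 123.9 − 93.5 = 30.4.
DWL = ½ × 23.3846 × 30.4 = £355.45.

£355.45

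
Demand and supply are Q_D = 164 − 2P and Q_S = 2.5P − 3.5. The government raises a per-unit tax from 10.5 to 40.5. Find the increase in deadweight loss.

850

In inverse form: demand P = 82 − 0.5Q, supply P = 1.4 + 0.4Q.
Competitive equilibrium: 82 − 0.5Q = 1.4 + 0.4Q → Q* = 89.5556, P* = 37.2222.
For a per-unit tax t: ΔQ = t/0.9, so DWL = ½·t·(t/0.9) = t²/1.8.
At t = 10.5: DWL = 61.25. At t = 40.5: DWL = 911.25.
Increase = 911.25 − 61.25 = 850.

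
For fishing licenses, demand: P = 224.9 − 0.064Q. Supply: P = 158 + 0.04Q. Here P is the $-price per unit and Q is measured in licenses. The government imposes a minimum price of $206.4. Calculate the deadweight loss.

Competitive equilibrium: 224.9 − 0.064Q = 158 + 0.04Q → Q* = 643.26923, P* = 183.73077.
At the floor P = 206.4, quantity demanded = (224.9 − 206.4)/0.064 = 289.0625.
Sellers' marginal cost at Q' = 289.0625: 158 + 0.04·289.0625 = 169.5625.
ΔQ = 643.26923 − 289.0625 = 354.20673; wedge = 206.4 − 169.5625 = 36.8375.
Deadweight loss = ½ × 354.20673 × 36.8375 = $6524.05.

$6524.05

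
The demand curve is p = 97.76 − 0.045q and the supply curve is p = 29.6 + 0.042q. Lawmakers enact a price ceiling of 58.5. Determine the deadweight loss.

395.51

Competitive equilibrium: 97.76 − 0.045q = 29.6 + 0.042q → q* = 783.4483, p* = 62.5048.
At the ceiling p = 58.5, quantity supplied = (58.5 − 29.6)/0.042 = 688.0952.
Willingness to pay at q' = 688.0952: 97.76 − 0.045·688.0952 = 66.7957.
Δq = 783.4483 − 688.0952 = 95.3531; wedge = 66.7957 − 58.5 = 8.2957.
DWL = ½ × 95.3531 × 8.2957 = 395.51.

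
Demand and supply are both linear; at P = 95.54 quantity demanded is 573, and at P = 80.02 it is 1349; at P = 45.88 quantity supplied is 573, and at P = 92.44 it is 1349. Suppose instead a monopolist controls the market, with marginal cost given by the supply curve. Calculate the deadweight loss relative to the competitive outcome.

2280.06

Demand slope = (80.02 − 95.54)/(1349 − 573) = −0.02, so P = 107 − 0.02Q.
Supply slope = (92.44 − 45.88)/(1349 − 573) = 0.06, so P = 11.5 + 0.06Q.
Competitive equilibrium: 107 − 0.02Q = 11.5 + 0.06Q → Q* = 1193.75, P* = 83.125.
Marginal revenue: MR = 107 − 0.04Q. Set MR = MC: 107 − 0.04Q = 11.5 + 0.06Q → Q_m = 955.
Price P_m = 107 − 0.02·955 = 87.9; MC(Q_m) = 11.5 + 0.06·955 = 68.8.
Competitive Q* = 1193.75, so ΔQ = 238.75; wedge = 87.9 − 68.8 = 19.1.
Deadweight loss = ½ × 238.75 × 19.1 = 2280.06.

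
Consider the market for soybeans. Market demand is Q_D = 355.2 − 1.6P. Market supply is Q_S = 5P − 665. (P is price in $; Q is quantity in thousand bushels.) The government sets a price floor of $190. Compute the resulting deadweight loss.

In inverse form: demand P = 222 − 0.625Q, supply P = 133 + 0.2Q.
Competitive equilibrium: 222 − 0.625Q = 133 + 0.2Q → Q* = 107.8788, P* = 154.5758.
At the floor P = 190, quantity demanded = (222 − 190)/0.625 = 51.2.
Sellers' marginal cost at Q' = 51.2: 133 + 0.2·51.2 = 143.24.
ΔQ = 107.8788 − 51.2 = 56.6788; wedge = 190 − 143.24 = 46.76.
DWL = ½ × 56.6788 × 46.76 = $1325.15 thousand.

$1325.15 thousand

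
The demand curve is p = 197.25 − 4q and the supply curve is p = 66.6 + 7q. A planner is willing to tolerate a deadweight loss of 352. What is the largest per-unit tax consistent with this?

Competitive equilibrium: 197.25 − 4q = 66.6 + 7q → q* = 11.8773, p* = 149.7409.
A tax t gives Δq = t/11 and wedge t, so DWL = t²/22.
t²/22 = 352 → t² = 7744 → t = 88.

88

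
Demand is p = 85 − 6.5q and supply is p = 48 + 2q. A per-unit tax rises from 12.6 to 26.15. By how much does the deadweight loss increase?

30.89

Competitive equilibrium: 85 − 6.5q = 48 + 2q → q* = 4.3529, p* = 56.7059.
For a per-unit tax t: Δq = t/8.5, so DWL = ½·t·(t/8.5) = t²/17.
At t = 12.6: DWL = 9.339. At t = 26.15: DWL = 40.225.
Increase = 40.225 − 9.339 = 30.89.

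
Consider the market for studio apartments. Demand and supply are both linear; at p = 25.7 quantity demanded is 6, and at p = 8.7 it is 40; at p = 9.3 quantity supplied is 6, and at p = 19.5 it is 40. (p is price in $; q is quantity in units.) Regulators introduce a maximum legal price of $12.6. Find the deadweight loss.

Demand slope = (8.7 − 25.7)/(40 − 6) = −0.5, so p = 28.7 − 0.5q.
Supply slope = (19.5 − 9.3)/(40 − 6) = 0.3, so p = 7.5 + 0.3q.
Competitive equilibrium: 28.7 − 0.5q = 7.5 + 0.3q → q* = 26.5, p* = 15.45.
At the ceiling p = 12.6, quantity supplied = (12.6 − 7.5)/0.3 = 17.
Willingness to pay at q' = 17: 28.7 − 0.5·17 = 20.2.
Δq = 26.5 − 17 = 9.5; wedge = 20.2 − 12.6 = 7.6.
DWL = ½ × 9.5 × 7.6 = $36.10.

$36.10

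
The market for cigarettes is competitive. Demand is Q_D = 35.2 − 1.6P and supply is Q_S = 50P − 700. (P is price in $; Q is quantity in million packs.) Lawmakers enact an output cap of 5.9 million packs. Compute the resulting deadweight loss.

$13.64 million

In inverse form: demand P = 22 − 0.625Q, supply P = 14 + 0.02Q.
Competitive equilibrium: 22 − 0.625Q = 14 + 0.02Q → Q* = 12.4031, P* = 14.2481.
At Q = 5.9: demand price = 22 − 0.625·5.9 = 18.3125; supply price = 14 + 0.02·5.9 = 14.118.
ΔQ = 12.4031 − 5.9 = 6.5031; wedge = 18.3125 − 14.118 = 4.1945.
The triangle = ½ × 6.5031 × 4.1945 = $13.64 million.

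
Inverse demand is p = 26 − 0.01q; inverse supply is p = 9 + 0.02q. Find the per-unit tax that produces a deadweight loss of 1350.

9

Competitive equilibrium: 26 − 0.01q = 9 + 0.02q → q* = 566.6667, p* = 20.3333.
A tax t gives Δq = t/0.03 and wedge t, so DWL = t²/0.06.
t²/0.06 = 1350 → t² = 81 → t = 9.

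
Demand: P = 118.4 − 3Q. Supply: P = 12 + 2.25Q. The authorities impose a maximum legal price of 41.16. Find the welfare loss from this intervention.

140.14

Competitive equilibrium: 118.4 − 3Q = 12 + 2.25Q → Q* = 20.2667, P* = 57.6.
At the ceiling P = 41.16, quantity supplied = (41.16 − 12)/2.25 = 12.96.
Willingness to pay at Q' = 12.96: 118.4 − 3·12.96 = 79.52.
ΔQ = 20.2667 − 12.96 = 7.3067; wedge = 79.52 − 41.16 = 38.36.
DWL = ½ × 7.3067 × 38.36 = 140.14.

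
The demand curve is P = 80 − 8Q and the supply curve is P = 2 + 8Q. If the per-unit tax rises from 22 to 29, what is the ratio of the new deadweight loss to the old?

1.738

Competitive equilibrium: 80 − 8Q = 2 + 8Q → Q* = 4.875, P* = 41.
For a per-unit tax t: ΔQ = t/16, so DWL = ½·t·(t/16) = t²/32.
At t = 22: DWL = 15.125. At t = 29: DWL = 26.281.
Ratio = (29/22)² = 1.738.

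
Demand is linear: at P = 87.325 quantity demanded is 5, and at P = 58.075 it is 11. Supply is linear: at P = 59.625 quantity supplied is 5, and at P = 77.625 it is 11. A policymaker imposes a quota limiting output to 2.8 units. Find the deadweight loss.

Demand slope = (58.075 − 87.325)/(11 − 5) = −4.875, so P = 111.7 − 4.875Q.
Supply slope = (77.625 − 59.625)/(11 − 5) = 3, so P = 44.625 + 3Q.
Competitive equilibrium: 111.7 − 4.875Q = 44.625 + 3Q → Q* = 8.51746, P* = 70.17738.
At Q = 2.8: demand price = 111.7 − 4.875·2.8 = 98.05; supply price = 44.625 + 3·2.8 = 53.025.
ΔQ = 8.51746 − 2.8 = 5.71746; wedge = 98.05 − 53.025 = 45.025.
Deadweight loss = ½ × 5.71746 × 45.025 = 128.71.

128.71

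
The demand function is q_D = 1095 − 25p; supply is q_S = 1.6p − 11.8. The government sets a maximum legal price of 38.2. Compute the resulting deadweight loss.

9.89

In inverse form: demand p = 43.8 − 0.04q, supply p = 7.375 + 0.625q.
Competitive equilibrium: 43.8 − 0.04q = 7.375 + 0.625q → q* = 54.7744, p* = 41.609.
At the ceiling p = 38.2, quantity supplied = (38.2 − 7.375)/0.625 = 49.32.
Willingness to pay at q' = 49.32: 43.8 − 0.04·49.32 = 41.8272.
Δq = 54.7744 − 49.32 = 5.4544; wedge = 41.8272 − 38.2 = 3.6272.
The triangle = ½ × 5.4544 × 3.6272 = 9.89.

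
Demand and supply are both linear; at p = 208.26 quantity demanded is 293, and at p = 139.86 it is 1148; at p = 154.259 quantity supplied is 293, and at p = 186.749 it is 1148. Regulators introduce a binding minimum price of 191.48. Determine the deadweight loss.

Demand slope = (139.86 − 208.26)/(1148 − 293) = −0.08, so p = 231.7 − 0.08q.
Supply slope = (186.749 − 154.259)/(1148 − 293) = 0.038, so p = 143.125 + 0.038q.
Competitive equilibrium: 231.7 − 0.08q = 143.125 + 0.038q → q* = 750.6356, p* = 171.6492.
At the floor p = 191.48, quantity demanded = (231.7 − 191.48)/0.08 = 502.75.
Sellers' marginal cost at q' = 502.75: 143.125 + 0.038·502.75 = 162.2295.
Δq = 750.6356 − 502.75 = 247.8856; wedge = 191.48 − 162.2295 = 29.2505.
Deadweight loss = ½ × 247.8856 × 29.2505 = 3625.39.

3625.39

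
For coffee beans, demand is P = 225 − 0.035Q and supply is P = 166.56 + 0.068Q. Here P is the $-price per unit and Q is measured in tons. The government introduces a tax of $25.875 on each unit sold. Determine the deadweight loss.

$3250.08

Competitive equilibrium: 225 − 0.035Q = 166.56 + 0.068Q → Q* = 567.3786, P* = 205.1417.
With the tax, the buyer price exceeds the seller price by 25.875: (225 − 0.035Q) − (166.56 + 0.068Q) = 25.875 → Q' = 316.165.
ΔQ = 567.3786 − 316.165 = 251.2136; the wedge equals the tax, 25.875.
DWL = ½ × 251.2136 × 25.875 = $3250.08.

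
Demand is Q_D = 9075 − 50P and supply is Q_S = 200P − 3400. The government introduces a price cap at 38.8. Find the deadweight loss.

In inverse form: demand P = 181.5 − 0.02Q, supply P = 17 + 0.005Q.
Competitive equilibrium: 181.5 − 0.02Q = 17 + 0.005Q → Q* = 6580, P* = 49.9.
At the ceiling P = 38.8, quantity supplied = (38.8 − 17)/0.005 = 4360.
Willingness to pay at Q' = 4360: 181.5 − 0.02·4360 = 94.3.
ΔQ = 6580 − 4360 = 2220; wedge = 94.3 − 38.8 = 55.5.
Deadweight loss = ½ × 2220 × 55.5 = 61605.

61605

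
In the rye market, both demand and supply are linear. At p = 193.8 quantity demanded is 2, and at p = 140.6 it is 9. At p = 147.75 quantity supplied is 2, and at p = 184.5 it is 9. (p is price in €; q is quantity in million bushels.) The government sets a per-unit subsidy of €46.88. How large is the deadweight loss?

€85.51 million

Demand slope = (140.6 − 193.8)/(9 − 2) = −7.6, so p = 209 − 7.6q.
Supply slope = (184.5 − 147.75)/(9 − 2) = 5.25, so p = 137.25 + 5.25q.
Competitive equilibrium: 209 − 7.6q = 137.25 + 5.25q → q* = 5.5837, p* = 166.5642.
The subsidy lowers effective supply by 46.88: p = 90.37 + 5.25q.
New quantity: 209 − 7.6q = 90.37 + 5.25q → q' = 9.2319.
Overproduction Δq = 9.2319 − 5.5837 = 3.6482; wedge = subsidy = 46.88.
Deadweight loss = ½ × 3.6482 × 46.88 = €85.51 million.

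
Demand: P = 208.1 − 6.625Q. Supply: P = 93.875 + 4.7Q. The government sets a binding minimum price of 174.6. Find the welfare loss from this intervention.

Competitive equilibrium: 208.1 − 6.625Q = 93.875 + 4.7Q → Q* = 10.0861, P* = 141.2796.
At the floor P = 174.6, quantity demanded = (208.1 − 174.6)/6.625 = 5.0566.
Sellers' marginal cost at Q' = 5.0566: 93.875 + 4.7·5.0566 = 117.641.
ΔQ = 10.0861 − 5.0566 = 5.0295; wedge = 174.6 − 117.641 = 56.959.
Deadweight loss = ½ × 5.0295 × 56.959 = 143.24.

143.24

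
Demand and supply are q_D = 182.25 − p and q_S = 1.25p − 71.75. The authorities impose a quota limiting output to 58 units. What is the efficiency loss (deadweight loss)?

In inverse form: demand p = 182.25 − q, supply p = 57.4 + 0.8q.
Competitive equilibrium: 182.25 − q = 57.4 + 0.8q → q* = 69.3611, p* = 112.8889.
At q = 58: demand price = 182.25 − 1·58 = 124.25; supply price = 57.4 + 0.8·58 = 103.8.
Δq = 69.3611 − 58 = 11.3611; wedge = 124.25 − 103.8 = 20.45.
Welfare loss = ½ × 11.3611 × 20.45 = 116.17.

116.17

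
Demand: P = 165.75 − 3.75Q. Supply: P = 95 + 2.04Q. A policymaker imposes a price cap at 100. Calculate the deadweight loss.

276.24

Competitive equilibrium: 165.75 − 3.75Q = 95 + 2.04Q → Q* = 12.2193, P* = 119.9275.
At the ceiling P = 100, quantity supplied = (100 − 95)/2.04 = 2.451.
Willingness to pay at Q' = 2.451: 165.75 − 3.75·2.451 = 156.5588.
ΔQ = 12.2193 − 2.451 = 9.7683; wedge = 156.5588 − 100 = 56.5588.
Deadweight loss = ½ × 9.7683 × 56.5588 = 276.24.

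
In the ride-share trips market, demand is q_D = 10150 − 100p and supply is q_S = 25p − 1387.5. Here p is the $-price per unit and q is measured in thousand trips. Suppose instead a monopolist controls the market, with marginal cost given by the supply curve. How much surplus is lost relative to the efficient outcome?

$587.78 thousand

In inverse form: demand p = 101.5 − 0.01q, supply p = 55.5 + 0.04q.
Competitive equilibrium: 101.5 − 0.01q = 55.5 + 0.04q → q* = 920, p* = 92.3.
Marginal revenue: MR = 101.5 − 0.02q. Set MR = MC: 101.5 − 0.02q = 55.5 + 0.04q → q_m = 766.66667.
Price p_m = 101.5 − 0.01·766.66667 = 93.83333; MC(q_m) = 55.5 + 0.04·766.66667 = 86.16667.
Competitive q* = 920, so Δq = 153.33333; wedge = 93.83333 − 86.16667 = 7.66666.
DWL = ½ × 153.33333 × 7.66666 = $587.78 thousand.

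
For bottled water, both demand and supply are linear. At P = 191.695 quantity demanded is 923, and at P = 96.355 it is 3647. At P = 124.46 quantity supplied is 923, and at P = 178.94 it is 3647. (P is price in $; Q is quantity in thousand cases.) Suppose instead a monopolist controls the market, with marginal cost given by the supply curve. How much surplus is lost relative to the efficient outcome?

$19143.55 thousand

Demand slope = (96.355 − 191.695)/(3647 − 923) = −0.035, so P = 224 − 0.035Q.
Supply slope = (178.94 − 124.46)/(3647 − 923) = 0.02, so P = 106 + 0.02Q.
Competitive equilibrium: 224 − 0.035Q = 106 + 0.02Q → Q* = 2145.4545, P* = 148.9091.
Marginal revenue: MR = 224 − 0.07Q. Set MR = MC: 224 − 0.07Q = 106 + 0.02Q → Q_m = 1311.1111.
Price P_m = 224 − 0.035·1311.1111 = 178.1111; MC(Q_m) = 106 + 0.02·1311.1111 = 132.2222.
Competitive Q* = 2145.4545, so ΔQ = 834.3434; wedge = 178.1111 − 132.2222 = 45.8889.
The triangle = ½ × 834.3434 × 45.8889 = $19143.55 thousand.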